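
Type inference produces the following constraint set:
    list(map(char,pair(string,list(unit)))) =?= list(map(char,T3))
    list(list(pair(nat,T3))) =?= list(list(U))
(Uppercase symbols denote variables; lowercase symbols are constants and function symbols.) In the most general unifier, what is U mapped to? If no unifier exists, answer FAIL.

pair(nat,pair(string,list(unit)))

Decompose list/1: map(char,pair(string,list(unit))) =?= map(char,T3).
Decompose map/2: char =?= char,  pair(string,list(unit)) =?= T3.
Delete trivial equation char =?= char.
Bind T3 := pair(string,list(unit)); substituting into the remaining equation gives: list(list(pair(nat,pair(string,list(unit))))) =?= list(list(U)).
Decompose list/1: list(pair(nat,pair(string,list(unit)))) =?= list(U).
Decompose list/1: pair(nat,pair(string,list(unit))) =?= U.
Bind U := pair(nat,pair(string,list(unit))).
MGU = { T3 ↦ pair(string,list(unit)), U ↦ pair(nat,pair(string,list(unit))) }, so U ↦ pair(nat,pair(string,list(unit))).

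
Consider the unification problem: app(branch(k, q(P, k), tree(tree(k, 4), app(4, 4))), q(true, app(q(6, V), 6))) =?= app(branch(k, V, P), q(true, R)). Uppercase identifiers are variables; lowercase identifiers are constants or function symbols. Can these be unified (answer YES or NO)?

YES

Decompose app/2: branch(k, q(P, k), tree(tree(k, 4), app(4, 4))) =?= branch(k, V, P),  q(true, app(q(6, V), 6)) =?= q(true, R).
Decompose branch/3: k =?= k,  q(P, k) =?= V,  tree(tree(k, 4), app(4, 4)) =?= P.
Delete trivial equation k =?= k.
Bind V := q(P, k); substituting into the one remaining equation that mentions V gives: q(true, app(q(6, q(P, k)), 6)) =?= q(true, R).
Bind P := tree(tree(k, 4), app(4, 4)); substituting into the remaining equation gives: q(true, app(q(6, q(tree(tree(k, 4), app(4, 4)), k)), 6)) =?= q(true, R). Substituting into the earlier binding gives V := q(tree(tree(k, 4), app(4, 4)), k).
Decompose q/2: true =?= true,  app(q(6, q(tree(tree(k, 4), app(4, 4)), k)), 6) =?= R.
Delete trivial equation true =?= true.
Bind R := app(q(6, q(tree(tree(k, 4), app(4, 4)), k)), 6).
No equations remain and no clash or occurs-check failure arose, so a unifier exists.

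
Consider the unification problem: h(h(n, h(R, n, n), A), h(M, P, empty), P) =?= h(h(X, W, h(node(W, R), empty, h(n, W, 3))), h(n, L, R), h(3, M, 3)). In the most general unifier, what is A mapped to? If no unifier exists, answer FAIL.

Decompose h/3: h(n, h(R, n, n), A) =?= h(X, W, h(node(W, R), empty, h(n, W, 3))),  h(M, P, empty) =?= h(n, L, R),  P =?= h(3, M, 3).
Decompose h/3: n =?= X,  h(R, n, n) =?= W,  A =?= h(node(W, R), empty, h(n, W, 3)).
Bind X := n; no other remaining equation mentions X.
Bind W := h(R, n, n); substituting into the one remaining equation that mentions W gives: A =?= h(node(h(R, n, n), R), empty, h(n, h(R, n, n), 3)).
Bind A := h(node(h(R, n, n), R), empty, h(n, h(R, n, n), 3)); no other remaining equation mentions A.
Decompose h/3: M =?= n,  P =?= L,  empty =?= R.
Bind M := n; substituting into the one remaining equation that mentions M gives: P =?= h(3, n, 3).
Bind P := L; substituting into the one remaining equation that mentions P gives: L =?= h(3, n, 3).
Bind R := empty; no other remaining equation mentions R. Substituting into the earlier bindings gives W := h(empty, n, n), A := h(node(h(empty, n, n), empty), empty, h(n, h(empty, n, n), 3)).
Bind L := h(3, n, 3). Substituting into the earlier binding gives P := h(3, n, 3).
MGU = { X ↦ n, W ↦ h(empty, n, n), A ↦ h(node(h(empty, n, n), empty), empty, h(n, h(empty, n, n), 3)), M ↦ n, P ↦ h(3, n, 3), R ↦ empty, L ↦ h(3, n, 3) }, so A ↦ h(node(h(empty, n, n), empty), empty, h(n, h(empty, n, n), 3)).

h(node(h(empty, n, n), empty), empty, h(n, h(empty, n, n), 3))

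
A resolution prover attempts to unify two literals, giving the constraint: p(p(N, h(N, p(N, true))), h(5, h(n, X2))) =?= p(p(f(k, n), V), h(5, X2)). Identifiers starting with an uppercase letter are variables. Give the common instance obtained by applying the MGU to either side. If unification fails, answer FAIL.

Decompose p/2: p(N, h(N, p(N, true))) =?= p(f(k, n), V),  h(5, h(n, X2)) =?= h(5, X2).
Decompose p/2: N =?= f(k, n),  h(N, p(N, true)) =?= V.
Bind N := f(k, n); substituting into the one remaining equation that mentions N gives: h(f(k, n), p(f(k, n), true)) =?= V.
Bind V := h(f(k, n), p(f(k, n), true)); no other remaining equation mentions V.
Decompose h/2: 5 =?= 5,  h(n, X2) =?= X2.
Delete trivial equation 5 =?= 5.
Occurs check fails: X2 occurs in h(n, X2); the equation X2 =?= h(n, X2) has no finite solution.

FAIL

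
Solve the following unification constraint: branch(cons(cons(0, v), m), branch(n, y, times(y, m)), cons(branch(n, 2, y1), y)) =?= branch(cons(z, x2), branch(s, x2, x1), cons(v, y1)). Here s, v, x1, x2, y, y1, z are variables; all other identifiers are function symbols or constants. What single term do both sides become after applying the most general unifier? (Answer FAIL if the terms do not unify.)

branch(cons(cons(0, branch(n, 2, m)), m), branch(n, m, times(m, m)), cons(branch(n, 2, m), m))

Decompose branch/3: cons(cons(0, v), m) =?= cons(z, x2),  branch(n, y, times(y, m)) =?= branch(s, x2, x1),  cons(branch(n, 2, y1), y) =?= cons(v, y1).
Decompose cons/2: cons(0, v) =?= z,  m =?= x2.
Bind z := cons(0, v); no other remaining equation mentions z.
Bind x2 := m; substituting into the one remaining equation that mentions x2 gives: branch(n, y, times(y, m)) =?= branch(s, m, x1).
Decompose branch/3: n =?= s,  y =?= m,  times(y, m) =?= x1.
Bind s := n; no other remaining equation mentions s.
Bind y := m; substituting into the remaining equations gives: times(m, m) =?= x1,  cons(branch(n, 2, y1), m) =?= cons(v, y1).
Bind x1 := times(m, m); no other remaining equation mentions x1.
Decompose cons/2: branch(n, 2, y1) =?= v,  m =?= y1.
Bind v := branch(n, 2, y1); no other remaining equation mentions v. Substituting into the earlier binding gives z := cons(0, branch(n, 2, y1)).
Bind y1 := m. Substituting into the earlier bindings gives z := cons(0, branch(n, 2, m)), v := branch(n, 2, m).
Applying the MGU to either side gives branch(cons(cons(0, branch(n, 2, m)), m), branch(n, m, times(m, m)), cons(branch(n, 2, m), m)).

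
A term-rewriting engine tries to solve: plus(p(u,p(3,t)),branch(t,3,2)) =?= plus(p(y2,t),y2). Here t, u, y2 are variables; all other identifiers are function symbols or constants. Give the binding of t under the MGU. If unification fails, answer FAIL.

Decompose plus/2: p(u,p(3,t)) =?= p(y2,t),  branch(t,3,2) =?= y2.
Decompose p/2: u =?= y2,  p(3,t) =?= t.
Bind u := y2; no other remaining equation mentions u.
Occurs check fails: t occurs in p(3,t); the equation t =?= p(3,t) has no finite solution.

FAIL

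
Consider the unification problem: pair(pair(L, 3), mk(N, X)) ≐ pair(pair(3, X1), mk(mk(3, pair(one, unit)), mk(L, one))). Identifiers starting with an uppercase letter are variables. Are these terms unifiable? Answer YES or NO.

Decompose pair/2: pair(L, 3) ≐ pair(3, X1),  mk(N, X) ≐ mk(mk(3, pair(one, unit)), mk(L, one)).
Decompose pair/2: L ≐ 3,  3 ≐ X1.
Bind L := 3; substituting into the one remaining equation that mentions L gives: mk(N, X) ≐ mk(mk(3, pair(one, unit)), mk(3, one)).
Bind X1 := 3; no other remaining equation mentions X1.
Decompose mk/2: N ≐ mk(3, pair(one, unit)),  X ≐ mk(3, one).
Bind N := mk(3, pair(one, unit)); no other remaining equation mentions N.
Bind X := mk(3, one).
No equations remain and no clash or occurs-check failure arose, so a unifier exists.

YES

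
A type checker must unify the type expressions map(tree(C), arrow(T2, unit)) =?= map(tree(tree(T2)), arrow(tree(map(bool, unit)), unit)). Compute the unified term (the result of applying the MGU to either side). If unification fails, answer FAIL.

map(tree(tree(tree(map(bool, unit)))), arrow(tree(map(bool, unit)), unit))

Decompose map/2: tree(C) =?= tree(tree(T2)),  arrow(T2, unit) =?= arrow(tree(map(bool, unit)), unit).
Decompose tree/1: C =?= tree(T2).
Bind C := tree(T2); no other remaining equation mentions C.
Decompose arrow/2: T2 =?= tree(map(bool, unit)),  unit =?= unit.
Bind T2 := tree(map(bool, unit)); no other remaining equation mentions T2. Substituting into the earlier binding gives C := tree(tree(map(bool, unit))).
Delete trivial equation unit =?= unit.
Applying the MGU to either side gives map(tree(tree(tree(map(bool, unit)))), arrow(tree(map(bool, unit)), unit)).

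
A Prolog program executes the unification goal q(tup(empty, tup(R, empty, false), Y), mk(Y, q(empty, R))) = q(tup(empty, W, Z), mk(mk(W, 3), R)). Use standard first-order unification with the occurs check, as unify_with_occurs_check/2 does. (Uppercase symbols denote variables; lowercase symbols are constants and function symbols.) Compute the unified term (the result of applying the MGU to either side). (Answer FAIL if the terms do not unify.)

Decompose q/2: tup(empty, tup(R, empty, false), Y) = tup(empty, W, Z),  mk(Y, q(empty, R)) = mk(mk(W, 3), R).
Decompose tup/3: empty = empty,  tup(R, empty, false) = W,  Y = Z.
Delete trivial equation empty = empty.
Bind W := tup(R, empty, false); substituting into the one remaining equation that mentions W gives: mk(Y, q(empty, R)) = mk(mk(tup(R, empty, false), 3), R).
Bind Y := Z; substituting into the remaining equation gives: mk(Z, q(empty, R)) = mk(mk(tup(R, empty, false), 3), R).
Decompose mk/2: Z = mk(tup(R, empty, false), 3),  q(empty, R) = R.
Bind Z := mk(tup(R, empty, false), 3); no other remaining equation mentions Z. Substituting into the earlier binding gives Y := mk(tup(R, empty, false), 3).
Occurs check fails: R occurs in q(empty, R); the equation R = q(empty, R) has no finite solution.

FAIL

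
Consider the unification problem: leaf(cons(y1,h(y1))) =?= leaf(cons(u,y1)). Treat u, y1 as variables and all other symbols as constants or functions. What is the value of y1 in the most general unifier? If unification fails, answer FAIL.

Decompose leaf/1: cons(y1,h(y1)) =?= cons(u,y1).
Decompose cons/2: y1 =?= u,  h(y1) =?= y1.
Bind y1 := u; substituting into the remaining equation gives: h(u) =?= u.
Occurs check fails: u occurs in h(u); the equation u =?= h(u) has no finite solution.

FAIL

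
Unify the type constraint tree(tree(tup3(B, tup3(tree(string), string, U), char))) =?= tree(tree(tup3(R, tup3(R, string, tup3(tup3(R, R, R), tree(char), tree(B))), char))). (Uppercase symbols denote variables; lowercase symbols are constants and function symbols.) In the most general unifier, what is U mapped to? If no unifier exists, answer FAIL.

tup3(tup3(tree(string), tree(string), tree(string)), tree(char), tree(tree(string)))

Decompose tree/1: tree(tup3(B, tup3(tree(string), string, U), char)) =?= tree(tup3(R, tup3(R, string, tup3(tup3(R, R, R), tree(char), tree(B))), char)).
Decompose tree/1: tup3(B, tup3(tree(string), string, U), char) =?= tup3(R, tup3(R, string, tup3(tup3(R, R, R), tree(char), tree(B))), char).
Decompose tup3/3: B =?= R,  tup3(tree(string), string, U) =?= tup3(R, string, tup3(tup3(R, R, R), tree(char), tree(B))),  char =?= char.
Bind B := R; substituting into the one remaining equation that mentions B gives: tup3(tree(string), string, U) =?= tup3(R, string, tup3(tup3(R, R, R), tree(char), tree(R))).
Decompose tup3/3: tree(string) =?= R,  string =?= string,  U =?= tup3(tup3(R, R, R), tree(char), tree(R)).
Bind R := tree(string); substituting into the one remaining equation that mentions R gives: U =?= tup3(tup3(tree(string), tree(string), tree(string)), tree(char), tree(tree(string))). Substituting into the earlier binding gives B := tree(string).
Delete trivial equation string =?= string.
Bind U := tup3(tup3(tree(string), tree(string), tree(string)), tree(char), tree(tree(string))); no other remaining equation mentions U.
Delete trivial equation char =?= char.
MGU = { B -> tree(string), R -> tree(string), U -> tup3(tup3(tree(string), tree(string), tree(string)), tree(char), tree(tree(string))) }, so U -> tup3(tup3(tree(string), tree(string), tree(string)), tree(char), tree(tree(string))).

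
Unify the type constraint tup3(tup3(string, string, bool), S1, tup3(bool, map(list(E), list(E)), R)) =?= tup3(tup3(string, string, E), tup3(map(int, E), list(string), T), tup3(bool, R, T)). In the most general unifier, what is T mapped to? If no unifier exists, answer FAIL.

map(list(bool), list(bool))

Decompose tup3/3: tup3(string, string, bool) =?= tup3(string, string, E),  S1 =?= tup3(map(int, E), list(string), T),  tup3(bool, map(list(E), list(E)), R) =?= tup3(bool, R, T).
Decompose tup3/3: string =?= string,  string =?= string,  bool =?= E.
Delete trivial equation string =?= string.
Delete trivial equation string =?= string.
Bind E := bool; substituting into the remaining equations gives: S1 =?= tup3(map(int, bool), list(string), T),  tup3(bool, map(list(bool), list(bool)), R) =?= tup3(bool, R, T).
Bind S1 := tup3(map(int, bool), list(string), T); no other remaining equation mentions S1.
Decompose tup3/3: bool =?= bool,  map(list(bool), list(bool)) =?= R,  R =?= T.
Delete trivial equation bool =?= bool.
Bind R := map(list(bool), list(bool)); substituting into the remaining equation gives: map(list(bool), list(bool)) =?= T.
Bind T := map(list(bool), list(bool)). Substituting into the earlier binding gives S1 := tup3(map(int, bool), list(string), map(list(bool), list(bool))).
MGU = { E -> bool, S1 -> tup3(map(int, bool), list(string), map(list(bool), list(bool))), R -> map(list(bool), list(bool)), T -> map(list(bool), list(bool)) }, so T -> map(list(bool), list(bool)).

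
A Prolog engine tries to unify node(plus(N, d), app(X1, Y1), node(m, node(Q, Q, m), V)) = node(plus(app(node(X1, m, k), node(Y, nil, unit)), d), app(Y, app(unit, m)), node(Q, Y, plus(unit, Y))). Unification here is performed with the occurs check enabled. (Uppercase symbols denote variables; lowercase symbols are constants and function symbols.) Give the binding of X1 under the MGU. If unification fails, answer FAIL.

Decompose node/3: plus(N, d) = plus(app(node(X1, m, k), node(Y, nil, unit)), d),  app(X1, Y1) = app(Y, app(unit, m)),  node(m, node(Q, Q, m), V) = node(Q, Y, plus(unit, Y)).
Decompose plus/2: N = app(node(X1, m, k), node(Y, nil, unit)),  d = d.
Bind N := app(node(X1, m, k), node(Y, nil, unit)); no other remaining equation mentions N.
Delete trivial equation d = d.
Decompose app/2: X1 = Y,  Y1 = app(unit, m).
Bind X1 := Y; no other remaining equation mentions X1. Substituting into the earlier binding gives N := app(node(Y, m, k), node(Y, nil, unit)).
Bind Y1 := app(unit, m); no other remaining equation mentions Y1.
Decompose node/3: m = Q,  node(Q, Q, m) = Y,  V = plus(unit, Y).
Bind Q := m; substituting into the one remaining equation that mentions Q gives: node(m, m, m) = Y.
Bind Y := node(m, m, m); substituting into the remaining equation gives: V = plus(unit, node(m, m, m)). Substituting into the earlier bindings gives N := app(node(node(m, m, m), m, k), node(node(m, m, m), nil, unit)), X1 := node(m, m, m).
Bind V := plus(unit, node(m, m, m)).
MGU = { N ↦ app(node(node(m, m, m), m, k), node(node(m, m, m), nil, unit)), X1 ↦ node(m, m, m), Y1 ↦ app(unit, m), Q ↦ m, Y ↦ node(m, m, m), V ↦ plus(unit, node(m, m, m)) }, so X1 ↦ node(m, m, m).

node(m, m, m)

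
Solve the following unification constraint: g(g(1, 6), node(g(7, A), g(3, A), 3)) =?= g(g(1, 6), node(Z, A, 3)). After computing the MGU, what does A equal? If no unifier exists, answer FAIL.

Decompose g/2: g(1, 6) =?= g(1, 6),  node(g(7, A), g(3, A), 3) =?= node(Z, A, 3).
Delete trivial equation g(1, 6) =?= g(1, 6).
Decompose node/3: g(7, A) =?= Z,  g(3, A) =?= A,  3 =?= 3.
Bind Z := g(7, A); no other remaining equation mentions Z.
Occurs check fails: A occurs in g(3, A); the equation A =?= g(3, A) has no finite solution.

FAIL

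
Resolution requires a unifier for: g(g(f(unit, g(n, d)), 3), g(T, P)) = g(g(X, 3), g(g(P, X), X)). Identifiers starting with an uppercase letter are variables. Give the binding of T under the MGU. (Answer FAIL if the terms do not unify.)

Decompose g/2: g(f(unit, g(n, d)), 3) = g(X, 3),  g(T, P) = g(g(P, X), X).
Decompose g/2: f(unit, g(n, d)) = X,  3 = 3.
Bind X := f(unit, g(n, d)); substituting into the one remaining equation that mentions X gives: g(T, P) = g(g(P, f(unit, g(n, d))), f(unit, g(n, d))).
Delete trivial equation 3 = 3.
Decompose g/2: T = g(P, f(unit, g(n, d))),  P = f(unit, g(n, d)).
Bind T := g(P, f(unit, g(n, d))); no other remaining equation mentions T.
Bind P := f(unit, g(n, d)). Substituting into the earlier binding gives T := g(f(unit, g(n, d)), f(unit, g(n, d))).
MGU = { X -> f(unit, g(n, d)), T -> g(f(unit, g(n, d)), f(unit, g(n, d))), P -> f(unit, g(n, d)) }, so T -> g(f(unit, g(n, d)), f(unit, g(n, d))).

g(f(unit, g(n, d)), f(unit, g(n, d)))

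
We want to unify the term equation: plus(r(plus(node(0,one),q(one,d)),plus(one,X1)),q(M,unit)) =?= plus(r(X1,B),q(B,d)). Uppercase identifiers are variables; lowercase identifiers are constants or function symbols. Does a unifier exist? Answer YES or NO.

NO

Decompose plus/2: r(plus(node(0,one),q(one,d)),plus(one,X1)) =?= r(X1,B),  q(M,unit) =?= q(B,d).
Decompose r/2: plus(node(0,one),q(one,d)) =?= X1,  plus(one,X1) =?= B.
Bind X1 := plus(node(0,one),q(one,d)); substituting into the one remaining equation that mentions X1 gives: plus(one,plus(node(0,one),q(one,d))) =?= B.
Bind B := plus(one,plus(node(0,one),q(one,d))); substituting into the remaining equation gives: q(M,unit) =?= q(plus(one,plus(node(0,one),q(one,d))),d).
Decompose q/2: M =?= plus(one,plus(node(0,one),q(one,d))),  unit =?= d.
Bind M := plus(one,plus(node(0,one),q(one,d))); no other remaining equation mentions M.
Clash: constants unit and d differ; no unifier exists.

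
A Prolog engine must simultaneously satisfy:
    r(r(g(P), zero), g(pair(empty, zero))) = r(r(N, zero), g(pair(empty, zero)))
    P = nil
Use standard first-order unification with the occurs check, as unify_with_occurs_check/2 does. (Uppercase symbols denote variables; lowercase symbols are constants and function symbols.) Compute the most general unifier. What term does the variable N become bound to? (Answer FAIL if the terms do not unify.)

Decompose r/2: r(g(P), zero) = r(N, zero),  g(pair(empty, zero)) = g(pair(empty, zero)).
Decompose r/2: g(P) = N,  zero = zero.
Bind N := g(P); no other remaining equation mentions N.
Delete trivial equation zero = zero.
Delete trivial equation g(pair(empty, zero)) = g(pair(empty, zero)).
Bind P := nil. Substituting into the earlier binding gives N := g(nil).
MGU = { N -> g(nil), P -> nil }, so N -> g(nil).

g(nil)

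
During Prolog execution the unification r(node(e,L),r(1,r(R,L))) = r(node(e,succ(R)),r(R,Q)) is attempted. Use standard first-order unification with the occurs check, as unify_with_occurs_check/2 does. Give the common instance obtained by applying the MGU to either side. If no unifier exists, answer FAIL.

r(node(e,succ(1)),r(1,r(1,succ(1))))

Decompose r/2: node(e,L) = node(e,succ(R)),  r(1,r(R,L)) = r(R,Q).
Decompose node/2: e = e,  L = succ(R).
Delete trivial equation e = e.
Bind L := succ(R); substituting into the remaining equation gives: r(1,r(R,succ(R))) = r(R,Q).
Decompose r/2: 1 = R,  r(R,succ(R)) = Q.
Bind R := 1; substituting into the remaining equation gives: r(1,succ(1)) = Q. Substituting into the earlier binding gives L := succ(1).
Bind Q := r(1,succ(1)).
Applying the MGU to either side gives r(node(e,succ(1)),r(1,r(1,succ(1)))).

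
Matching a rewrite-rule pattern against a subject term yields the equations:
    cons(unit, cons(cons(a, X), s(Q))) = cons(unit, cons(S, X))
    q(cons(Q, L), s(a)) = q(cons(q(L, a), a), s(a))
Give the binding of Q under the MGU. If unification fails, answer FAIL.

Decompose cons/2: unit = unit,  cons(cons(a, X), s(Q)) = cons(S, X).
Delete trivial equation unit = unit.
Decompose cons/2: cons(a, X) = S,  s(Q) = X.
Bind S := cons(a, X); no other remaining equation mentions S.
Bind X := s(Q); no other remaining equation mentions X. Substituting into the earlier binding gives S := cons(a, s(Q)).
Decompose q/2: cons(Q, L) = cons(q(L, a), a),  s(a) = s(a).
Decompose cons/2: Q = q(L, a),  L = a.
Bind Q := q(L, a); no other remaining equation mentions Q. Substituting into the earlier bindings gives S := cons(a, s(q(L, a))), X := s(q(L, a)).
Bind L := a; no other remaining equation mentions L. Substituting into the earlier bindings gives S := cons(a, s(q(a, a))), X := s(q(a, a)), Q := q(a, a).
Delete trivial equation s(a) = s(a).
MGU = { S := cons(a, s(q(a, a))), X := s(q(a, a)), Q := q(a, a), L := a }, so Q := q(a, a).

q(a, a)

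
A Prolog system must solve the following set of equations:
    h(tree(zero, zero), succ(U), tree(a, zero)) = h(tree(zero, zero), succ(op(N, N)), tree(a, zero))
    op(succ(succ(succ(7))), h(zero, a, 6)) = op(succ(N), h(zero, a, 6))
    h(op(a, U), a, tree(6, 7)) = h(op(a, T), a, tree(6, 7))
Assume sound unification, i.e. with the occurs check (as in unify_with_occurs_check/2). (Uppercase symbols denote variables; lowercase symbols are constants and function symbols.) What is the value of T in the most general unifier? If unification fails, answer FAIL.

op(succ(succ(7)), succ(succ(7)))

Decompose h/3: tree(zero, zero) = tree(zero, zero),  succ(U) = succ(op(N, N)),  tree(a, zero) = tree(a, zero).
Delete trivial equation tree(zero, zero) = tree(zero, zero).
Decompose succ/1: U = op(N, N).
Bind U := op(N, N); substituting into the one remaining equation that mentions U gives: h(op(a, op(N, N)), a, tree(6, 7)) = h(op(a, T), a, tree(6, 7)).
Delete trivial equation tree(a, zero) = tree(a, zero).
Decompose op/2: succ(succ(succ(7))) = succ(N),  h(zero, a, 6) = h(zero, a, 6).
Decompose succ/1: succ(succ(7)) = N.
Bind N := succ(succ(7)); substituting into the one remaining equation that mentions N gives: h(op(a, op(succ(succ(7)), succ(succ(7)))), a, tree(6, 7)) = h(op(a, T), a, tree(6, 7)). Substituting into the earlier binding gives U := op(succ(succ(7)), succ(succ(7))).
Delete trivial equation h(zero, a, 6) = h(zero, a, 6).
Decompose h/3: op(a, op(succ(succ(7)), succ(succ(7)))) = op(a, T),  a = a,  tree(6, 7) = tree(6, 7).
Decompose op/2: a = a,  op(succ(succ(7)), succ(succ(7))) = T.
Delete trivial equation a = a.
Bind T := op(succ(succ(7)), succ(succ(7))); no other remaining equation mentions T.
Delete trivial equation a = a.
Delete trivial equation tree(6, 7) = tree(6, 7).
MGU = { U -> op(succ(succ(7)), succ(succ(7))), N -> succ(succ(7)), T -> op(succ(succ(7)), succ(succ(7))) }, so T -> op(succ(succ(7)), succ(succ(7))).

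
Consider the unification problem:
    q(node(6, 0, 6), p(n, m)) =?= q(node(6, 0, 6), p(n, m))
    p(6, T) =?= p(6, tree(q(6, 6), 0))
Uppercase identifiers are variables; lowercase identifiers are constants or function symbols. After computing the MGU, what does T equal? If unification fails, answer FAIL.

tree(q(6, 6), 0)

Delete trivial equation q(node(6, 0, 6), p(n, m)) =?= q(node(6, 0, 6), p(n, m)).
Decompose p/2: 6 =?= 6,  T =?= tree(q(6, 6), 0).
Delete trivial equation 6 =?= 6.
Bind T := tree(q(6, 6), 0).
MGU = { T ↦ tree(q(6, 6), 0) }, so T ↦ tree(q(6, 6), 0).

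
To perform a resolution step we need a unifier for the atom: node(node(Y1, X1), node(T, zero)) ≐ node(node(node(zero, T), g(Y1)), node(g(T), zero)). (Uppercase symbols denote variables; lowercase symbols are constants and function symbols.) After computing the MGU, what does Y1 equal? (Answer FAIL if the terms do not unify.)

Decompose node/2: node(Y1, X1) ≐ node(node(zero, T), g(Y1)),  node(T, zero) ≐ node(g(T), zero).
Decompose node/2: Y1 ≐ node(zero, T),  X1 ≐ g(Y1).
Bind Y1 := node(zero, T); substituting into the one remaining equation that mentions Y1 gives: X1 ≐ g(node(zero, T)).
Bind X1 := g(node(zero, T)); no other remaining equation mentions X1.
Decompose node/2: T ≐ g(T),  zero ≐ zero.
Occurs check fails: T occurs in g(T); the equation T ≐ g(T) has no finite solution.

FAIL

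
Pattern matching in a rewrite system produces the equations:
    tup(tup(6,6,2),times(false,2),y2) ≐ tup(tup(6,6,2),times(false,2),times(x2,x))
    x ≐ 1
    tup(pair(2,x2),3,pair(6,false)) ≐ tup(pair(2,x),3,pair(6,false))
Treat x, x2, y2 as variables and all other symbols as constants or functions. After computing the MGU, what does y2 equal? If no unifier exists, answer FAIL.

times(1,1)

Decompose tup/3: tup(6,6,2) ≐ tup(6,6,2),  times(false,2) ≐ times(false,2),  y2 ≐ times(x2,x).
Delete trivial equation tup(6,6,2) ≐ tup(6,6,2).
Delete trivial equation times(false,2) ≐ times(false,2).
Bind y2 := times(x2,x); no other remaining equation mentions y2.
Bind x := 1; substituting into the remaining equation gives: tup(pair(2,x2),3,pair(6,false)) ≐ tup(pair(2,1),3,pair(6,false)). Substituting into the earlier binding gives y2 := times(x2,1).
Decompose tup/3: pair(2,x2) ≐ pair(2,1),  3 ≐ 3,  pair(6,false) ≐ pair(6,false).
Decompose pair/2: 2 ≐ 2,  x2 ≐ 1.
Delete trivial equation 2 ≐ 2.
Bind x2 := 1; no other remaining equation mentions x2. Substituting into the earlier binding gives y2 := times(1,1).
Delete trivial equation 3 ≐ 3.
Delete trivial equation pair(6,false) ≐ pair(6,false).
MGU = { y2 -> times(1,1), x -> 1, x2 -> 1 }, so y2 -> times(1,1).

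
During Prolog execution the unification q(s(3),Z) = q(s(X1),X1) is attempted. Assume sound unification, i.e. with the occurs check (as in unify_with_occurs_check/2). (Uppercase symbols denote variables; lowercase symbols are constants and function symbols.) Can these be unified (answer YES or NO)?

Decompose q/2: s(3) = s(X1),  Z = X1.
Decompose s/1: 3 = X1.
Bind X1 := 3; substituting into the remaining equation gives: Z = 3.
Bind Z := 3.
No equations remain and no clash or occurs-check failure arose, so a unifier exists.

YES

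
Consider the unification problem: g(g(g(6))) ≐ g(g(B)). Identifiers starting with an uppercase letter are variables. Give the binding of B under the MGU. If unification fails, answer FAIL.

Decompose g/1: g(g(6)) ≐ g(B).
Decompose g/1: g(6) ≐ B.
Bind B := g(6).
MGU = { B -> g(6) }, so B -> g(6).

g(6)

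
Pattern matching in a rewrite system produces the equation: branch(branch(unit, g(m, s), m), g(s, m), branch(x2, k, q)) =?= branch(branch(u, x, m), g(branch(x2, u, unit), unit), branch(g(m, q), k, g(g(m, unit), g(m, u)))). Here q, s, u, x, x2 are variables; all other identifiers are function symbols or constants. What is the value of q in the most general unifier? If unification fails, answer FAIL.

Decompose branch/3: branch(unit, g(m, s), m) =?= branch(u, x, m),  g(s, m) =?= g(branch(x2, u, unit), unit),  branch(x2, k, q) =?= branch(g(m, q), k, g(g(m, unit), g(m, u))).
Decompose branch/3: unit =?= u,  g(m, s) =?= x,  m =?= m.
Bind u := unit; substituting into the 2 remaining equations that mention u gives: g(s, m) =?= g(branch(x2, unit, unit), unit),  branch(x2, k, q) =?= branch(g(m, q), k, g(g(m, unit), g(m, unit))).
Bind x := g(m, s); no other remaining equation mentions x.
Delete trivial equation m =?= m.
Decompose g/2: s =?= branch(x2, unit, unit),  m =?= unit.
Bind s := branch(x2, unit, unit); no other remaining equation mentions s. Substituting into the earlier binding gives x := g(m, branch(x2, unit, unit)).
Clash: constants m and unit differ; no unifier exists.

FAIL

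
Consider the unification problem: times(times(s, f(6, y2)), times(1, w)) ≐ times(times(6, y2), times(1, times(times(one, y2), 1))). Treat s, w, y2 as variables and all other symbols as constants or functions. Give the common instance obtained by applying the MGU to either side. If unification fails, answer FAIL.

FAIL

Decompose times/2: times(s, f(6, y2)) ≐ times(6, y2),  times(1, w) ≐ times(1, times(times(one, y2), 1)).
Decompose times/2: s ≐ 6,  f(6, y2) ≐ y2.
Bind s := 6; no other remaining equation mentions s.
Occurs check fails: y2 occurs in f(6, y2); the equation y2 ≐ f(6, y2) has no finite solution.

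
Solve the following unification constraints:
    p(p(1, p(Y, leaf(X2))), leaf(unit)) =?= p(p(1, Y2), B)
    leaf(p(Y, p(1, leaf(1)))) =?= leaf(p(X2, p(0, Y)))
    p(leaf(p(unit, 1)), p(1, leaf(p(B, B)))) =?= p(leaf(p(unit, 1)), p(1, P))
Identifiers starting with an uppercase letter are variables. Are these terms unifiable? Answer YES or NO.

Decompose p/2: p(1, p(Y, leaf(X2))) =?= p(1, Y2),  leaf(unit) =?= B.
Decompose p/2: 1 =?= 1,  p(Y, leaf(X2)) =?= Y2.
Delete trivial equation 1 =?= 1.
Bind Y2 := p(Y, leaf(X2)); no other remaining equation mentions Y2.
Bind B := leaf(unit); substituting into the one remaining equation that mentions B gives: p(leaf(p(unit, 1)), p(1, leaf(p(leaf(unit), leaf(unit))))) =?= p(leaf(p(unit, 1)), p(1, P)).
Decompose leaf/1: p(Y, p(1, leaf(1))) =?= p(X2, p(0, Y)).
Decompose p/2: Y =?= X2,  p(1, leaf(1)) =?= p(0, Y).
Bind Y := X2; substituting into the one remaining equation that mentions Y gives: p(1, leaf(1)) =?= p(0, X2). Substituting into the earlier binding gives Y2 := p(X2, leaf(X2)).
Decompose p/2: 1 =?= 0,  leaf(1) =?= X2.
Clash: constants 1 and 0 differ; no unifier exists.

NO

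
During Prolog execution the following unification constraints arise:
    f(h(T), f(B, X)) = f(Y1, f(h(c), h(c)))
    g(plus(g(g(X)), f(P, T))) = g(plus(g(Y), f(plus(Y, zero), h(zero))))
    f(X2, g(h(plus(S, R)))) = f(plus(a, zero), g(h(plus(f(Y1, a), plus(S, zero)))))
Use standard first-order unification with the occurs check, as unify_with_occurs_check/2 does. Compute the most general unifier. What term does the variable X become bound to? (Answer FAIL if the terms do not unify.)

h(c)

Decompose f/2: h(T) = Y1,  f(B, X) = f(h(c), h(c)).
Bind Y1 := h(T); substituting into the one remaining equation that mentions Y1 gives: f(X2, g(h(plus(S, R)))) = f(plus(a, zero), g(h(plus(f(h(T), a), plus(S, zero))))).
Decompose f/2: B = h(c),  X = h(c).
Bind B := h(c); no other remaining equation mentions B.
Bind X := h(c); substituting into the one remaining equation that mentions X gives: g(plus(g(g(h(c))), f(P, T))) = g(plus(g(Y), f(plus(Y, zero), h(zero)))).
Decompose g/1: plus(g(g(h(c))), f(P, T)) = plus(g(Y), f(plus(Y, zero), h(zero))).
Decompose plus/2: g(g(h(c))) = g(Y),  f(P, T) = f(plus(Y, zero), h(zero)).
Decompose g/1: g(h(c)) = Y.
Bind Y := g(h(c)); substituting into the one remaining equation that mentions Y gives: f(P, T) = f(plus(g(h(c)), zero), h(zero)).
Decompose f/2: P = plus(g(h(c)), zero),  T = h(zero).
Bind P := plus(g(h(c)), zero); no other remaining equation mentions P.
Bind T := h(zero); substituting into the remaining equation gives: f(X2, g(h(plus(S, R)))) = f(plus(a, zero), g(h(plus(f(h(h(zero)), a), plus(S, zero))))). Substituting into the earlier binding gives Y1 := h(h(zero)).
Decompose f/2: X2 = plus(a, zero),  g(h(plus(S, R))) = g(h(plus(f(h(h(zero)), a), plus(S, zero)))).
Bind X2 := plus(a, zero); no other remaining equation mentions X2.
Decompose g/1: h(plus(S, R)) = h(plus(f(h(h(zero)), a), plus(S, zero))).
Decompose h/1: plus(S, R) = plus(f(h(h(zero)), a), plus(S, zero)).
Decompose plus/2: S = f(h(h(zero)), a),  R = plus(S, zero).
Bind S := f(h(h(zero)), a); substituting into the remaining equation gives: R = plus(f(h(h(zero)), a), zero).
Bind R := plus(f(h(h(zero)), a), zero).
MGU = { Y1 = h(h(zero)), B = h(c), X = h(c), Y = g(h(c)), P = plus(g(h(c)), zero), T = h(zero), X2 = plus(a, zero), S = f(h(h(zero)), a), R = plus(f(h(h(zero)), a), zero) }, so X = h(c).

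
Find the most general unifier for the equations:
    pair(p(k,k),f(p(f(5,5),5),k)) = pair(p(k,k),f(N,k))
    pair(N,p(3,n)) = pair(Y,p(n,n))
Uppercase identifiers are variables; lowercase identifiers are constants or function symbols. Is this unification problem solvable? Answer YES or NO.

Decompose pair/2: p(k,k) = p(k,k),  f(p(f(5,5),5),k) = f(N,k).
Delete trivial equation p(k,k) = p(k,k).
Decompose f/2: p(f(5,5),5) = N,  k = k.
Bind N := p(f(5,5),5); substituting into the one remaining equation that mentions N gives: pair(p(f(5,5),5),p(3,n)) = pair(Y,p(n,n)).
Delete trivial equation k = k.
Decompose pair/2: p(f(5,5),5) = Y,  p(3,n) = p(n,n).
Bind Y := p(f(5,5),5); no other remaining equation mentions Y.
Decompose p/2: 3 = n,  n = n.
Clash: constants 3 and n differ; no unifier exists.

NO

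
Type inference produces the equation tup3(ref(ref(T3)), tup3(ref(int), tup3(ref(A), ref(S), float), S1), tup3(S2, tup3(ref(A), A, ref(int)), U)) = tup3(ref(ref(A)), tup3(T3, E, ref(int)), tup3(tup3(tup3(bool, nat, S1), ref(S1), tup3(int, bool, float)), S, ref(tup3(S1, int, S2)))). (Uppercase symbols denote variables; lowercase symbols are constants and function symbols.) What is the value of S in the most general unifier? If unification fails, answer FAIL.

tup3(ref(ref(int)), ref(int), ref(int))

Decompose tup3/3: ref(ref(T3)) = ref(ref(A)),  tup3(ref(int), tup3(ref(A), ref(S), float), S1) = tup3(T3, E, ref(int)),  tup3(S2, tup3(ref(A), A, ref(int)), U) = tup3(tup3(tup3(bool, nat, S1), ref(S1), tup3(int, bool, float)), S, ref(tup3(S1, int, S2))).
Decompose ref/1: ref(T3) = ref(A).
Decompose ref/1: T3 = A.
Bind T3 := A; substituting into the one remaining equation that mentions T3 gives: tup3(ref(int), tup3(ref(A), ref(S), float), S1) = tup3(A, E, ref(int)).
Decompose tup3/3: ref(int) = A,  tup3(ref(A), ref(S), float) = E,  S1 = ref(int).
Bind A := ref(int); substituting into the 2 remaining equations that mention A gives: tup3(ref(ref(int)), ref(S), float) = E,  tup3(S2, tup3(ref(ref(int)), ref(int), ref(int)), U) = tup3(tup3(tup3(bool, nat, S1), ref(S1), tup3(int, bool, float)), S, ref(tup3(S1, int, S2))). Substituting into the earlier binding gives T3 := ref(int).
Bind E := tup3(ref(ref(int)), ref(S), float); no other remaining equation mentions E.
Bind S1 := ref(int); substituting into the remaining equation gives: tup3(S2, tup3(ref(ref(int)), ref(int), ref(int)), U) = tup3(tup3(tup3(bool, nat, ref(int)), ref(ref(int)), tup3(int, bool, float)), S, ref(tup3(ref(int), int, S2))).
Decompose tup3/3: S2 = tup3(tup3(bool, nat, ref(int)), ref(ref(int)), tup3(int, bool, float)),  tup3(ref(ref(int)), ref(int), ref(int)) = S,  U = ref(tup3(ref(int), int, S2)).
Bind S2 := tup3(tup3(bool, nat, ref(int)), ref(ref(int)), tup3(int, bool, float)); substituting into the one remaining equation that mentions S2 gives: U = ref(tup3(ref(int), int, tup3(tup3(bool, nat, ref(int)), ref(ref(int)), tup3(int, bool, float)))).
Bind S := tup3(ref(ref(int)), ref(int), ref(int)); no other remaining equation mentions S. Substituting into the earlier binding gives E := tup3(ref(ref(int)), ref(tup3(ref(ref(int)), ref(int), ref(int))), float).
Bind U := ref(tup3(ref(int), int, tup3(tup3(bool, nat, ref(int)), ref(ref(int)), tup3(int, bool, float)))).
MGU = { T3 := ref(int), A := ref(int), E := tup3(ref(ref(int)), ref(tup3(ref(ref(int)), ref(int), ref(int))), float), S1 := ref(int), S2 := tup3(tup3(bool, nat, ref(int)), ref(ref(int)), tup3(int, bool, float)), S := tup3(ref(ref(int)), ref(int), ref(int)), U := ref(tup3(ref(int), int, tup3(tup3(bool, nat, ref(int)), ref(ref(int)), tup3(int, bool, float)))) }, so S := tup3(ref(ref(int)), ref(int), ref(int)).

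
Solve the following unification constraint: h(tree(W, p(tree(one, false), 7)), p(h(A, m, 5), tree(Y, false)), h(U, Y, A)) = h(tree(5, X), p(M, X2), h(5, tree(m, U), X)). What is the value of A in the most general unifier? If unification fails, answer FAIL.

Decompose h/3: tree(W, p(tree(one, false), 7)) = tree(5, X),  p(h(A, m, 5), tree(Y, false)) = p(M, X2),  h(U, Y, A) = h(5, tree(m, U), X).
Decompose tree/2: W = 5,  p(tree(one, false), 7) = X.
Bind W := 5; no other remaining equation mentions W.
Bind X := p(tree(one, false), 7); substituting into the one remaining equation that mentions X gives: h(U, Y, A) = h(5, tree(m, U), p(tree(one, false), 7)).
Decompose p/2: h(A, m, 5) = M,  tree(Y, false) = X2.
Bind M := h(A, m, 5); no other remaining equation mentions M.
Bind X2 := tree(Y, false); no other remaining equation mentions X2.
Decompose h/3: U = 5,  Y = tree(m, U),  A = p(tree(one, false), 7).
Bind U := 5; substituting into the one remaining equation that mentions U gives: Y = tree(m, 5).
Bind Y := tree(m, 5); no other remaining equation mentions Y. Substituting into the earlier binding gives X2 := tree(tree(m, 5), false).
Bind A := p(tree(one, false), 7). Substituting into the earlier binding gives M := h(p(tree(one, false), 7), m, 5).
MGU = { W -> 5, X -> p(tree(one, false), 7), M -> h(p(tree(one, false), 7), m, 5), X2 -> tree(tree(m, 5), false), U -> 5, Y -> tree(m, 5), A -> p(tree(one, false), 7) }, so A -> p(tree(one, false), 7).

p(tree(one, false), 7)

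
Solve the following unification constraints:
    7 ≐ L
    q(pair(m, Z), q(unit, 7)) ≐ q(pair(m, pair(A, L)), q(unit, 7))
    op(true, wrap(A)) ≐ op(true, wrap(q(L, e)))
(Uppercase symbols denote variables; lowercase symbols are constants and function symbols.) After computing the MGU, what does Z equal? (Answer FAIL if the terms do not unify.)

pair(q(7, e), 7)

Bind L := 7; substituting into the remaining equations gives: q(pair(m, Z), q(unit, 7)) ≐ q(pair(m, pair(A, 7)), q(unit, 7)),  op(true, wrap(A)) ≐ op(true, wrap(q(7, e))).
Decompose q/2: pair(m, Z) ≐ pair(m, pair(A, 7)),  q(unit, 7) ≐ q(unit, 7).
Decompose pair/2: m ≐ m,  Z ≐ pair(A, 7).
Delete trivial equation m ≐ m.
Bind Z := pair(A, 7); no other remaining equation mentions Z.
Delete trivial equation q(unit, 7) ≐ q(unit, 7).
Decompose op/2: true ≐ true,  wrap(A) ≐ wrap(q(7, e)).
Delete trivial equation true ≐ true.
Decompose wrap/1: A ≐ q(7, e).
Bind A := q(7, e). Substituting into the earlier binding gives Z := pair(q(7, e), 7).
MGU = { L -> 7, Z -> pair(q(7, e), 7), A -> q(7, e) }, so Z -> pair(q(7, e), 7).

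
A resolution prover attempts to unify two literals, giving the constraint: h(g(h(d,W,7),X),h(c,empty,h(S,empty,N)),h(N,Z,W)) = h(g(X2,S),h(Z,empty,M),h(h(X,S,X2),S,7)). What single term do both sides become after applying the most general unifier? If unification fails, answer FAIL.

Decompose h/3: g(h(d,W,7),X) = g(X2,S),  h(c,empty,h(S,empty,N)) = h(Z,empty,M),  h(N,Z,W) = h(h(X,S,X2),S,7).
Decompose g/2: h(d,W,7) = X2,  X = S.
Bind X2 := h(d,W,7); substituting into the one remaining equation that mentions X2 gives: h(N,Z,W) = h(h(X,S,h(d,W,7)),S,7).
Bind X := S; substituting into the one remaining equation that mentions X gives: h(N,Z,W) = h(h(S,S,h(d,W,7)),S,7).
Decompose h/3: c = Z,  empty = empty,  h(S,empty,N) = M.
Bind Z := c; substituting into the one remaining equation that mentions Z gives: h(N,c,W) = h(h(S,S,h(d,W,7)),S,7).
Delete trivial equation empty = empty.
Bind M := h(S,empty,N); no other remaining equation mentions M.
Decompose h/3: N = h(S,S,h(d,W,7)),  c = S,  W = 7.
Bind N := h(S,S,h(d,W,7)); no other remaining equation mentions N. Substituting into the earlier binding gives M := h(S,empty,h(S,S,h(d,W,7))).
Bind S := c; no other remaining equation mentions S. Substituting into the earlier bindings gives X := c, M := h(c,empty,h(c,c,h(d,W,7))), N := h(c,c,h(d,W,7)).
Bind W := 7. Substituting into the earlier bindings gives X2 := h(d,7,7), M := h(c,empty,h(c,c,h(d,7,7))), N := h(c,c,h(d,7,7)).
Applying the MGU to either side gives h(g(h(d,7,7),c),h(c,empty,h(c,empty,h(c,c,h(d,7,7)))),h(h(c,c,h(d,7,7)),c,7)).

h(g(h(d,7,7),c),h(c,empty,h(c,empty,h(c,c,h(d,7,7)))),h(h(c,c,h(d,7,7)),c,7))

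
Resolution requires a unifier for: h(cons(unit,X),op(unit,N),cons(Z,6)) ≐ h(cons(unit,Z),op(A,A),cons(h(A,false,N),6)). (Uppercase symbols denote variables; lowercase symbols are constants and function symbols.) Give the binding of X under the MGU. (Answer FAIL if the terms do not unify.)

Decompose h/3: cons(unit,X) ≐ cons(unit,Z),  op(unit,N) ≐ op(A,A),  cons(Z,6) ≐ cons(h(A,false,N),6).
Decompose cons/2: unit ≐ unit,  X ≐ Z.
Delete trivial equation unit ≐ unit.
Bind X := Z; no other remaining equation mentions X.
Decompose op/2: unit ≐ A,  N ≐ A.
Bind A := unit; substituting into the remaining equations gives: N ≐ unit,  cons(Z,6) ≐ cons(h(unit,false,N),6).
Bind N := unit; substituting into the remaining equation gives: cons(Z,6) ≐ cons(h(unit,false,unit),6).
Decompose cons/2: Z ≐ h(unit,false,unit),  6 ≐ 6.
Bind Z := h(unit,false,unit); no other remaining equation mentions Z. Substituting into the earlier binding gives X := h(unit,false,unit).
Delete trivial equation 6 ≐ 6.
MGU = { X ↦ h(unit,false,unit), A ↦ unit, N ↦ unit, Z ↦ h(unit,false,unit) }, so X ↦ h(unit,false,unit).

h(unit,false,unit)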